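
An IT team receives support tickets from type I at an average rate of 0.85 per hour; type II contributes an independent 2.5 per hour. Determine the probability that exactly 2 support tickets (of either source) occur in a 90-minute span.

0.0830

Independent Poisson processes superpose: combined rate λ = 0.85 + 2.5 = 3.35 per hour.
Over the interval, μ = 3.35 × 1.5 = 5.025 (a 90-minute span = 1.5 hours).
P(N = 2) = e^(−5.025) · 5.025^2/2! ≈ 0.0830.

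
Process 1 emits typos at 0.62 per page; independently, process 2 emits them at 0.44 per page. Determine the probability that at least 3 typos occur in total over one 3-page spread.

Independent Poisson processes superpose: combined rate λ = 0.62 + 0.44 = 1.06 per page.
Over the interval, μ = 1.06 × 3 = 3.18 (a 3-page spread = 3 pages).
P(N ≥ 3) = 1 − P(N ≤ 2) ≈ 0.6159.

0.6159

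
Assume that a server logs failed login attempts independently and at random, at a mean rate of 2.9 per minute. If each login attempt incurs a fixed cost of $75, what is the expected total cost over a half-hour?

$6525

E[N] = 2.9 × 30 = 87 (a half-hour = 30 minutes); E[cost] = 87 × $75 = $6525.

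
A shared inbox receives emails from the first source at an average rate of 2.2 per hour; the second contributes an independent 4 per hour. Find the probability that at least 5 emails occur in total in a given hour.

0.7408

Independent Poisson processes superpose: combined rate λ = 2.2 + 4 = 6.2 per hour.
So μ = 6.2.
P(N ≥ 5) = 1 − P(N ≤ 4) ≈ 0.7408.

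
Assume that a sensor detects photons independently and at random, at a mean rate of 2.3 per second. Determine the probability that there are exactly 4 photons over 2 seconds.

0.1875

Over the interval, μ = 2.3 × 2 = 4.6 (2 seconds).
P(N = 4) = e^(−μ) μ^4/4! = e^(−4.6) · 4.6^4/24 ≈ 0.1875.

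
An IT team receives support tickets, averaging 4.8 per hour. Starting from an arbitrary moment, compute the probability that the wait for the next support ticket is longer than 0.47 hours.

0.1048

The wait for the next event is exponential with rate λ = 4.8 per hour.
P(T > 0.47) = e^(−λt) = e^(−4.8 × 0.47) = e^(−2.256) ≈ 0.1048.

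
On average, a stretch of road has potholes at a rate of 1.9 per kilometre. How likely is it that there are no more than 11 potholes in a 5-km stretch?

Over the interval, μ = 1.9 × 5 = 9.5 (a 5-km stretch = 5 kilometres).
P(N ≤ 11) = Σ_{j=0}^{11} e^(−μ) μ^j/j! ≈ 0.7520.

0.7520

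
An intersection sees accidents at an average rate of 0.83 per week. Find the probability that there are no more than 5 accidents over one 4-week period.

Over the interval, μ = 0.83 × 4 = 3.32 (a 4-week period = 4 weeks).
P(N ≤ 5) = Σ_{j=0}^{5} e^(−μ) μ^j/j! ≈ 0.8805.

0.8805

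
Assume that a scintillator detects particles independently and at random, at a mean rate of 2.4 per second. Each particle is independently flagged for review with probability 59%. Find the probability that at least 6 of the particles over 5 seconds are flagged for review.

0.7094

Thinning: the particles that are flagged for review themselves form a Poisson process with rate 0.59 × 2.4 = 1.416 per second.
Over the interval, μ = 1.416 × 5 = 7.08 (5 seconds).
P(N ≥ 6) = 1 − P(N ≤ 5) ≈ 0.7094.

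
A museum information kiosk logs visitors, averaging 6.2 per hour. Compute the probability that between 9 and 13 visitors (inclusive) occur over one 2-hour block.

Over the interval, μ = 6.2 × 2 = 12.4 (a 2-hour block = 2 hours).
P(9 ≤ N ≤ 13) = Σ_{j=9}^{13} e^(−12.4) · 12.4^j/j! ≈ 0.5082.

0.5082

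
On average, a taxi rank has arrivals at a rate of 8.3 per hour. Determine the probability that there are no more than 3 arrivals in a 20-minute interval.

Over the interval, μ = 8.3 × 1/3 ≈ 2.76667 (a 20-minute interval = 1/3 hours).
P(N ≤ 3) = Σ_{j=0}^{3} e^(−μ) μ^j/j! ≈ 0.6993.

0.6993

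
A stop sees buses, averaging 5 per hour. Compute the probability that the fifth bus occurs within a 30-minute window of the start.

Over the interval, μ = 5 × 0.5 = 2.5 (a 30-minute window = 0.5 hours).
The fifth arrival falls in the interval iff at least 5 events occur there: P(S_5 ≤ t) = P(N ≥ 5) = 1 − P(N ≤ 4) ≈ 0.1088.

0.1088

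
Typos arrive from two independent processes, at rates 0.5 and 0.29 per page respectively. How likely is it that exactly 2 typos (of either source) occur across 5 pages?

0.1502

Independent Poisson processes superpose: combined rate λ = 0.5 + 0.29 = 0.79 per page.
Over the interval, μ = 0.79 × 5 = 3.95 (5 pages).
P(N = 2) = e^(−3.95) · 3.95^2/2! ≈ 0.1502.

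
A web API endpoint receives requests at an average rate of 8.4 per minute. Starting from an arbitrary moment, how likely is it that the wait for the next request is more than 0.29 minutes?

The wait for the next event is exponential with rate λ = 8.4 per minute.
P(T > 0.29) = e^(−λt) = e^(−8.4 × 0.29) = e^(−2.436) ≈ 0.0875.

0.0875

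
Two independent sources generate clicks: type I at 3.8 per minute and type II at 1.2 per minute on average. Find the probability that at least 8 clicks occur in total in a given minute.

0.1334

Independent Poisson processes superpose: combined rate λ = 3.8 + 1.2 = 5 per minute.
So μ = 5.
P(N ≥ 8) = 1 − P(N ≤ 7) ≈ 0.1334.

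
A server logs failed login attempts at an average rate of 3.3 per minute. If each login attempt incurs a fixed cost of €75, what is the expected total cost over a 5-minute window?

E[N] = 3.3 × 5 = 16.5 (a 5-minute window = 5 minutes); E[cost] = 16.5 × €75 = €1237.5.

€1237.5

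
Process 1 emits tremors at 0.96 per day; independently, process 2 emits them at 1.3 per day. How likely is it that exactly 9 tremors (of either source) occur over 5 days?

0.1024

Independent Poisson processes superpose: combined rate λ = 0.96 + 1.3 = 2.26 per day.
Over the interval, μ = 2.26 × 5 = 11.3 (5 days).
P(N = 9) = e^(−11.3) · 11.3^9/9! ≈ 0.1024.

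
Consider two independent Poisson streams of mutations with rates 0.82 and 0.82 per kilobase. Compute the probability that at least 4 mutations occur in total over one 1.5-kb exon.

Independent Poisson processes superpose: combined rate λ = 0.82 + 0.82 = 1.64 per kilobase.
Over the interval, μ = 1.64 × 1.5 = 2.46 (a 1.5-kb exon = 1.5 kilobases).
P(N ≥ 4) = 1 − P(N ≤ 3) ≈ 0.2339.

0.2339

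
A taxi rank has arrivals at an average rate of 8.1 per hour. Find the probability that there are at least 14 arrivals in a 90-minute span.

0.3344

Over the interval, μ = 8.1 × 1.5 = 12.15 (a 90-minute span = 1.5 hours).
P(N ≥ 14) = 1 − P(N ≤ 13) = 1 − Σ_{j=0}^{13} e^(−μ) μ^j/j! ≈ 0.3344.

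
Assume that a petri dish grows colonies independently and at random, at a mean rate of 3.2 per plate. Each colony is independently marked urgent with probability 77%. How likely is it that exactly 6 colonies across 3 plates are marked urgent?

Thinning: the colonies that are marked urgent themselves form a Poisson process with rate 0.77 × 3.2 = 2.464 per plate.
Over the interval, μ = 2.464 × 3 = 7.392 (3 plates).
P(N = 6) = e^(−7.392) · 7.392^6/6! ≈ 0.1396.

0.1396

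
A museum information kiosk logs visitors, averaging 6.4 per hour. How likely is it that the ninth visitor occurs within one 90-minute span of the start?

Over the interval, μ = 6.4 × 1.5 = 9.6 (a 90-minute span = 1.5 hours).
The ninth arrival falls in the interval iff at least 9 events occur there: P(S_9 ≤ t) = P(N ≥ 9) = 1 − P(N ≤ 8) ≈ 0.6204.

0.6204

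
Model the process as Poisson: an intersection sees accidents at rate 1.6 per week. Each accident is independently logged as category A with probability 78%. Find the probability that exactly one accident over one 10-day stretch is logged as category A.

0.2998

Thinning: the accidents that are logged as category A themselves form a Poisson process with rate 0.78 × 1.6 = 1.248 per week.
Over the interval, μ = 1.248 × 10/7 ≈ 1.78286 (a 10-day stretch = 10/7 weeks).
P(N = 1) = e^(−1.78286) · 1.78286^1/1! ≈ 0.2998.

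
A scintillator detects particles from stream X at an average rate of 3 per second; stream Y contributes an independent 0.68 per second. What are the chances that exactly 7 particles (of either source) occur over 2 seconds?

Independent Poisson processes superpose: combined rate λ = 3 + 0.68 = 3.68 per second.
Over the interval, μ = 3.68 × 2 = 7.36 (2 seconds).
P(N = 7) = e^(−7.36) · 7.36^7/7! ≈ 0.1477.

0.1477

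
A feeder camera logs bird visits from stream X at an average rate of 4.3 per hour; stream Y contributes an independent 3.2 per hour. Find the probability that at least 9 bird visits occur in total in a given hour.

Independent Poisson processes superpose: combined rate λ = 4.3 + 3.2 = 7.5 per hour.
So μ = 7.5.
P(N ≥ 9) = 1 − P(N ≤ 8) ≈ 0.3380.

0.3380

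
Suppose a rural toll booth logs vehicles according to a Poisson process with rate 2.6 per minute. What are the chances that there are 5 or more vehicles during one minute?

0.1226

With mean μ = 2.6 per minute,
P(N ≥ 5) = 1 − P(N ≤ 4) = 1 − Σ_{j=0}^{4} e^(−μ) μ^j/j! ≈ 0.1226.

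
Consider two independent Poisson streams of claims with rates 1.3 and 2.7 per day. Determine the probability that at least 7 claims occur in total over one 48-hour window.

0.6866

Independent Poisson processes superpose: combined rate λ = 1.3 + 2.7 = 4 per day.
Over the interval, μ = 4 × 2 = 8 (a 48-hour window = 2 days).
P(N ≥ 7) = 1 − P(N ≤ 6) ≈ 0.6866.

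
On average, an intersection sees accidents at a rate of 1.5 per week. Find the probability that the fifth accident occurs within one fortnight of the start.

0.1847

Over the interval, μ = 1.5 × 2 = 3 (a fortnight = 2 weeks).
The fifth arrival falls in the interval iff at least 5 events occur there: P(S_5 ≤ t) = P(N ≥ 5) = 1 − P(N ≤ 4) ≈ 0.1847.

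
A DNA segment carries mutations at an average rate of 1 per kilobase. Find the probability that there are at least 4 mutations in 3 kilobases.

0.3528

Over the interval, μ = 1 × 3 = 3 (3 kilobases).
P(N ≥ 4) = 1 − P(N ≤ 3) = 1 − Σ_{j=0}^{3} e^(−μ) μ^j/j! ≈ 0.3528.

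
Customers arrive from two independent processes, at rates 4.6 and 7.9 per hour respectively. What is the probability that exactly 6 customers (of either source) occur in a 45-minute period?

0.0800

Independent Poisson processes superpose: combined rate λ = 4.6 + 7.9 = 12.5 per hour.
Over the interval, μ = 12.5 × 0.75 = 9.375 (a 45-minute period = 0.75 hours).
P(N = 6) = e^(−9.375) · 9.375^6/6! ≈ 0.0800.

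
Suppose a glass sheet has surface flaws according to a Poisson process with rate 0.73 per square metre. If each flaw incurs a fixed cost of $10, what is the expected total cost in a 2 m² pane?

E[N] = 0.73 × 2 = 1.46 (a 2 m² pane = 2 square metres); E[cost] = 1.46 × $10 = $14.6.

$14.6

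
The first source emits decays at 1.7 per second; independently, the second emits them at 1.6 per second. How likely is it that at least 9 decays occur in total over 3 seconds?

Independent Poisson processes superpose: combined rate λ = 1.7 + 1.6 = 3.3 per second.
Over the interval, μ = 3.3 × 3 = 9.9 (3 seconds).
P(N ≥ 9) = 1 − P(N ≤ 8) ≈ 0.6558.

0.6558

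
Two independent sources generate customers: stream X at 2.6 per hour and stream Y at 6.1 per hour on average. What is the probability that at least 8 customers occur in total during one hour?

Independent Poisson processes superpose: combined rate λ = 2.6 + 6.1 = 8.7 per hour.
So μ = 8.7.
P(N ≥ 8) = 1 − P(N ≤ 7) ≈ 0.6398.

0.6398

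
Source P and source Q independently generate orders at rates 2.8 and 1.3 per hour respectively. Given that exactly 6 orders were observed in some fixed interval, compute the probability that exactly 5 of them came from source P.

Given the total, each event is independently from source P with probability p = λ_P/(λ_P+λ_Q) = 2.8/4.1 ≈ 0.6829.
So K ~ Binomial(6, 2.8/4.1): P(K = 5) = C(6,5) · (2.8/4.1)^5 · (1.3/4.1)^1 ≈ 0.2826.

0.2826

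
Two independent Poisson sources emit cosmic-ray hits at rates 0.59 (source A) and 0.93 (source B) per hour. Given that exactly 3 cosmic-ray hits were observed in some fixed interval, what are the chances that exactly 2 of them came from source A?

0.2766

Given the total, each event is independently from source A with probability p = λ_A/(λ_A+λ_B) = 0.59/1.52 ≈ 0.3882.
So K ~ Binomial(3, 0.59/1.52): P(K = 2) = C(3,2) · (0.59/1.52)^2 · (0.93/1.52)^1 ≈ 0.2766.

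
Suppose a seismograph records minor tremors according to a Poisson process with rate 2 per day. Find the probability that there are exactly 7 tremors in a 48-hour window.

Over the interval, μ = 2 × 2 = 4 (a 48-hour window = 2 days).
P(N = 7) = e^(−μ) μ^7/7! = e^(−4) · 4^7/5040 ≈ 0.0595.

0.0595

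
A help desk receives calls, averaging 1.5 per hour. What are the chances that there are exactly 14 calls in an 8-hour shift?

0.0905

Over the interval, μ = 1.5 × 8 = 12 (an 8-hour shift = 8 hours).
P(N = 14) = e^(−μ) μ^14/14! = e^(−12) · 12^14/87178291200 ≈ 0.0905.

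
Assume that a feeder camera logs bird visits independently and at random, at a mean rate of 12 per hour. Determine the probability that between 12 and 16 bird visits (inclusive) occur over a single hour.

0.4371

With mean μ = 12 per hour,
P(12 ≤ N ≤ 16) = Σ_{j=12}^{16} e^(−12) · 12^j/j! ≈ 0.4371.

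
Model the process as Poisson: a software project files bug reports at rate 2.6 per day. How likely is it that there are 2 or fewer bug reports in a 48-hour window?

0.1088

Over the interval, μ = 2.6 × 2 = 5.2 (a 48-hour window = 2 days).
P(N ≤ 2) = Σ_{j=0}^{2} e^(−μ) μ^j/j! ≈ 0.1088.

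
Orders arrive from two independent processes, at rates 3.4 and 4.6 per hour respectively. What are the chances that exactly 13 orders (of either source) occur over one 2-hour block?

0.0814

Independent Poisson processes superpose: combined rate λ = 3.4 + 4.6 = 8 per hour.
Over the interval, μ = 8 × 2 = 16 (a 2-hour block = 2 hours).
P(N = 13) = e^(−16) · 16^13/13! ≈ 0.0814.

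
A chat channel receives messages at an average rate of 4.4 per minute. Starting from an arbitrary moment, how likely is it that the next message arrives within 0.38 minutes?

Inter-arrival times are exponential with rate λ = 4.4 per minute.
P(T ≤ 0.38) = 1 − e^(−λt) = 1 − e^(−4.4 × 0.38) = 1 − e^(−1.672) ≈ 0.8121.

0.8121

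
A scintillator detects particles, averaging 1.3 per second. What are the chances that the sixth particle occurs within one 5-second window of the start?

0.6310

Over the interval, μ = 1.3 × 5 = 6.5 (a 5-second window = 5 seconds).
The sixth arrival falls in the interval iff at least 6 events occur there: P(S_6 ≤ t) = P(N ≥ 6) = 1 − P(N ≤ 5) ≈ 0.6310.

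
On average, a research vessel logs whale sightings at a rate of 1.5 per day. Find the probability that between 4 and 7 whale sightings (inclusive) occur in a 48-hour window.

Over the interval, μ = 1.5 × 2 = 3 (a 48-hour window = 2 days).
P(4 ≤ N ≤ 7) = Σ_{j=4}^{7} e^(−3) · 3^j/j! ≈ 0.3409.

0.3409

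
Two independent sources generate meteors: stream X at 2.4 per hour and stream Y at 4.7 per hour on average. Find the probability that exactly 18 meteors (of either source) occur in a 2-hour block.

Independent Poisson processes superpose: combined rate λ = 2.4 + 4.7 = 7.1 per hour.
Over the interval, μ = 7.1 × 2 = 14.2 (a 2-hour block = 2 hours).
P(N = 18) = e^(−14.2) · 14.2^18/18! ≈ 0.0586.

0.0586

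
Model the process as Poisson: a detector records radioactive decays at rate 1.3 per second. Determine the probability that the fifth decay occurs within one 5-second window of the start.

Over the interval, μ = 1.3 × 5 = 6.5 (a 5-second window = 5 seconds).
The fifth arrival falls in the interval iff at least 5 events occur there: P(S_5 ≤ t) = P(N ≥ 5) = 1 − P(N ≤ 4) ≈ 0.7763.

0.7763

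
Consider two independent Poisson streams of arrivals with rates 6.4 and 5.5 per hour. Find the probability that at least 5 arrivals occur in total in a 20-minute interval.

0.3647

Independent Poisson processes superpose: combined rate λ = 6.4 + 5.5 = 11.9 per hour.
Over the interval, μ = 11.9 × 1/3 ≈ 3.96667 (a 20-minute interval = 1/3 hours).
P(N ≥ 5) = 1 − P(N ≤ 4) ≈ 0.3647.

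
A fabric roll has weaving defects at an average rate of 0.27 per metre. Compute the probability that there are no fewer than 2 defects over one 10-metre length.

0.7513

Over the interval, μ = 0.27 × 10 = 2.7 (a 10-metre length = 10 metres).
P(N ≥ 2) = 1 − P(N ≤ 1) = 1 − Σ_{j=0}^{1} e^(−μ) μ^j/j! ≈ 0.7513.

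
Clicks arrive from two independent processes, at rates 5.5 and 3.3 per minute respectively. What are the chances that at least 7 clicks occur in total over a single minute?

0.7744

Independent Poisson processes superpose: combined rate λ = 5.5 + 3.3 = 8.8 per minute.
So μ = 8.8.
P(N ≥ 7) = 1 − P(N ≤ 6) ≈ 0.7744.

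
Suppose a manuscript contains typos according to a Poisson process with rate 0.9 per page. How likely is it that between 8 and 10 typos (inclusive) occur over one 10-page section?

0.3821

Over the interval, μ = 0.9 × 10 = 9 (a 10-page section = 10 pages).
P(8 ≤ N ≤ 10) = Σ_{j=8}^{10} e^(−9) · 9^j/j! ≈ 0.3821.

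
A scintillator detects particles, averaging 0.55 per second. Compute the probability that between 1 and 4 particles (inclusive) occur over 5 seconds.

0.7915

Over the interval, μ = 0.55 × 5 = 2.75 (5 seconds).
P(1 ≤ N ≤ 4) = Σ_{j=1}^{4} e^(−2.75) · 2.75^j/j! ≈ 0.7915.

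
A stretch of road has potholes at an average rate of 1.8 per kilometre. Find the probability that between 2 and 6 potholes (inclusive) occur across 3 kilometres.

Over the interval, μ = 1.8 × 3 = 5.4 (3 kilometres).
P(2 ≤ N ≤ 6) = Σ_{j=2}^{6} e^(−5.4) · 5.4^j/j! ≈ 0.6728.

0.6728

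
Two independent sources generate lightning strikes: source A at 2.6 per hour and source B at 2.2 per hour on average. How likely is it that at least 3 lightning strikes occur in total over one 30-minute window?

Independent Poisson processes superpose: combined rate λ = 2.6 + 2.2 = 4.8 per hour.
Over the interval, μ = 4.8 × 0.5 = 2.4 (a 30-minute window = 0.5 hours).
P(N ≥ 3) = 1 − P(N ≤ 2) ≈ 0.4303.

0.4303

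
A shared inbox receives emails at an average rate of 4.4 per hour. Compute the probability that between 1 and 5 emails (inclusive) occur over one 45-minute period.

0.8460

Over the interval, μ = 4.4 × 0.75 = 3.3 (a 45-minute period = 0.75 hours).
P(1 ≤ N ≤ 5) = Σ_{j=1}^{5} e^(−3.3) · 3.3^j/j! ≈ 0.8460.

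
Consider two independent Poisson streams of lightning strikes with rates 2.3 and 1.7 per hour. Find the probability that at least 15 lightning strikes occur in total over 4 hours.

0.6325

Independent Poisson processes superpose: combined rate λ = 2.3 + 1.7 = 4 per hour.
Over the interval, μ = 4 × 4 = 16 (4 hours).
P(N ≥ 15) = 1 − P(N ≤ 14) ≈ 0.6325.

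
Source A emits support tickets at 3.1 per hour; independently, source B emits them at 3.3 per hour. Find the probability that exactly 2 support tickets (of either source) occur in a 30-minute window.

Independent Poisson processes superpose: combined rate λ = 3.1 + 3.3 = 6.4 per hour.
Over the interval, μ = 6.4 × 0.5 = 3.2 (a 30-minute window = 0.5 hours).
P(N = 2) = e^(−3.2) · 3.2^2/2! ≈ 0.2087.

0.2087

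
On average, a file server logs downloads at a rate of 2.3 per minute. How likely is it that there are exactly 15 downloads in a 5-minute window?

0.0630

Over the interval, μ = 2.3 × 5 = 11.5 (a 5-minute window = 5 minutes).
P(N = 15) = e^(−μ) μ^15/15! = e^(−11.5) · 11.5^15/1307674368000 ≈ 0.0630.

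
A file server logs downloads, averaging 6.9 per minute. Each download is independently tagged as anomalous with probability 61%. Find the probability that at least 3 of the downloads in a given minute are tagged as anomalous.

0.7909

Thinning: the downloads that are tagged as anomalous themselves form a Poisson process with rate 0.61 × 6.9 = 4.209 per minute.
So μ = 4.209.
P(N ≥ 3) = 1 − P(N ≤ 2) ≈ 0.7909.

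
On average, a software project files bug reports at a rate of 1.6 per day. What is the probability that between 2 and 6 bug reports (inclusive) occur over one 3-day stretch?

0.7431

Over the interval, μ = 1.6 × 3 = 4.8 (a 3-day stretch = 3 days).
P(2 ≤ N ≤ 6) = Σ_{j=2}^{6} e^(−4.8) · 4.8^j/j! ≈ 0.7431.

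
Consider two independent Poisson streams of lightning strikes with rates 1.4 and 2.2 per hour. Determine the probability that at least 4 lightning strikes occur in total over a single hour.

0.4848

Independent Poisson processes superpose: combined rate λ = 1.4 + 2.2 = 3.6 per hour.
So μ = 3.6.
P(N ≥ 4) = 1 − P(N ≤ 3) ≈ 0.4848.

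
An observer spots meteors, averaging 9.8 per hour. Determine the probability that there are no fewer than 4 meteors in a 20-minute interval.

Over the interval, μ = 9.8 × 1/3 ≈ 3.26667 (a 20-minute interval = 1/3 hours).
P(N ≥ 4) = 1 − P(N ≤ 3) = 1 − Σ_{j=0}^{3} e^(−μ) μ^j/j! ≈ 0.4123.

0.4123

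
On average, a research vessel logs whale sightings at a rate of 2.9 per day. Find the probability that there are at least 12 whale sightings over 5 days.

0.7799

Over the interval, μ = 2.9 × 5 = 14.5 (5 days).
P(N ≥ 12) = 1 − P(N ≤ 11) = 1 − Σ_{j=0}^{11} e^(−μ) μ^j/j! ≈ 0.7799.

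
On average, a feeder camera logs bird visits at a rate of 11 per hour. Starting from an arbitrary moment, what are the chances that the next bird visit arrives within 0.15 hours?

0.8080

Inter-arrival times are exponential with rate λ = 11 per hour.
P(T ≤ 0.15) = 1 − e^(−λt) = 1 − e^(−11 × 0.15) = 1 − e^(−1.65) ≈ 0.8080.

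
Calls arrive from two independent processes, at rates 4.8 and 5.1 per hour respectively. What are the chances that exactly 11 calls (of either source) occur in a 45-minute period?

0.0565

Independent Poisson processes superpose: combined rate λ = 4.8 + 5.1 = 9.9 per hour.
Over the interval, μ = 9.9 × 0.75 = 7.425 (a 45-minute period = 0.75 hours).
P(N = 11) = e^(−7.425) · 7.425^11/11! ≈ 0.0565.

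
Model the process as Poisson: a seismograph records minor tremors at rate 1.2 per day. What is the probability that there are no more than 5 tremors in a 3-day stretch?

Over the interval, μ = 1.2 × 3 = 3.6 (a 3-day stretch = 3 days).
P(N ≤ 5) = Σ_{j=0}^{5} e^(−μ) μ^j/j! ≈ 0.8441.

0.8441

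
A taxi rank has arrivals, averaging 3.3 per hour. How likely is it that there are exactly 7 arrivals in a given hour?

0.0312

With mean μ = 3.3 per hour,
P(N = 7) = e^(−μ) μ^7/7! = e^(−3.3) · 3.3^7/5040 ≈ 0.0312.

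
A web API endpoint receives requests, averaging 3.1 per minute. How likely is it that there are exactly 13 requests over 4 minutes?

0.1084

Over the interval, μ = 3.1 × 4 = 12.4 (4 minutes).
P(N = 13) = e^(−μ) μ^13/13! = e^(−12.4) · 12.4^13/6227020800 ≈ 0.1084.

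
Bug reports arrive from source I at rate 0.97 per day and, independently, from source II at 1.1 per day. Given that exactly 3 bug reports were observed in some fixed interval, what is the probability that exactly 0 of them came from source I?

0.1501

Given the total, each event is independently from source I with probability p = λ_I/(λ_I+λ_II) = 0.97/2.07 ≈ 0.4686.
So K ~ Binomial(3, 0.97/2.07): P(K = 0) = C(3,0) · (0.97/2.07)^0 · (1.1/2.07)^3 ≈ 0.1501.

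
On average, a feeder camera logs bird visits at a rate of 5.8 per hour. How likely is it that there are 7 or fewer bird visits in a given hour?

0.7710

With mean μ = 5.8 per hour,
P(N ≤ 7) = Σ_{j=0}^{7} e^(−μ) μ^j/j! ≈ 0.7710.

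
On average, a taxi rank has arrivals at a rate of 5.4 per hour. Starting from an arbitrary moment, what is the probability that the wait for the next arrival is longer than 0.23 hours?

The wait for the next event is exponential with rate λ = 5.4 per hour.
P(T > 0.23) = e^(−λt) = e^(−5.4 × 0.23) = e^(−1.242) ≈ 0.2888.

0.2888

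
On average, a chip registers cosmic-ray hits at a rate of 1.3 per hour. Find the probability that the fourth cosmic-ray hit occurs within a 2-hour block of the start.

0.2640

Over the interval, μ = 1.3 × 2 = 2.6 (a 2-hour block = 2 hours).
The fourth arrival falls in the interval iff at least 4 events occur there: P(S_4 ≤ t) = P(N ≥ 4) = 1 − P(N ≤ 3) ≈ 0.2640.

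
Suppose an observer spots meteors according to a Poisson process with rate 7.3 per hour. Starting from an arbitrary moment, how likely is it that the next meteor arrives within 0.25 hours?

0.8388

Inter-arrival times are exponential with rate λ = 7.3 per hour.
P(T ≤ 0.25) = 1 − e^(−λt) = 1 − e^(−7.3 × 0.25) = 1 − e^(−1.825) ≈ 0.8388.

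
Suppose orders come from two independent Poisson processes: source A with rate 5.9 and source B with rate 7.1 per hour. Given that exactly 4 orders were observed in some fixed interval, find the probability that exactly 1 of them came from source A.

0.2957

Given the total, each event is independently from source A with probability p = λ_A/(λ_A+λ_B) = 5.9/13 ≈ 0.4538.
So K ~ Binomial(4, 5.9/13): P(K = 1) = C(4,1) · (5.9/13)^1 · (7.1/13)^3 ≈ 0.2957.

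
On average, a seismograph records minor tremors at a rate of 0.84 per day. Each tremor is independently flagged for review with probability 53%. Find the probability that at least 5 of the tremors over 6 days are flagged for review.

0.1328

Thinning: the tremors that are flagged for review themselves form a Poisson process with rate 0.53 × 0.84 = 0.4452 per day.
Over the interval, μ = 0.4452 × 6 = 2.6712 (6 days).
P(N ≥ 5) = 1 − P(N ≤ 4) ≈ 0.1328.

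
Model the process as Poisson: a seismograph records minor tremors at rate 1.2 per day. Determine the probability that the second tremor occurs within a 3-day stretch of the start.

Over the interval, μ = 1.2 × 3 = 3.6 (a 3-day stretch = 3 days).
The second arrival falls in the interval iff at least 2 events occur there: P(S_2 ≤ t) = P(N ≥ 2) = 1 − P(N ≤ 1) ≈ 0.8743.

0.8743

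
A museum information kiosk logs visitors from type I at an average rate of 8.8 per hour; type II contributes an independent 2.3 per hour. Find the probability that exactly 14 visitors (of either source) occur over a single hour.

Independent Poisson processes superpose: combined rate λ = 8.8 + 2.3 = 11.1 per hour.
So μ = 11.1.
P(N = 14) = e^(−11.1) · 11.1^14/14! ≈ 0.0747.

0.0747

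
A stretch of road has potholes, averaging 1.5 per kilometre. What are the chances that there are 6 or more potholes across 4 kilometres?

Over the interval, μ = 1.5 × 4 = 6 (4 kilometres).
P(N ≥ 6) = 1 − P(N ≤ 5) = 1 − Σ_{j=0}^{5} e^(−μ) μ^j/j! ≈ 0.5543.

0.5543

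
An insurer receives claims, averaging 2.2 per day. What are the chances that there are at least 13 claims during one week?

0.7642

Over the interval, μ = 2.2 × 7 = 15.4 (a week = 7 days).
P(N ≥ 13) = 1 − P(N ≤ 12) = 1 − Σ_{j=0}^{12} e^(−μ) μ^j/j! ≈ 0.7642.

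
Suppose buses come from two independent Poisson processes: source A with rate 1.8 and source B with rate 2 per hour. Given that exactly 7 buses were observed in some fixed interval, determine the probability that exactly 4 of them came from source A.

0.2569

Given the total, each event is independently from source A with probability p = λ_A/(λ_A+λ_B) = 1.8/3.8 ≈ 0.4737.
So K ~ Binomial(7, 1.8/3.8): P(K = 4) = C(7,4) · (1.8/3.8)^4 · (2/3.8)^3 ≈ 0.2569.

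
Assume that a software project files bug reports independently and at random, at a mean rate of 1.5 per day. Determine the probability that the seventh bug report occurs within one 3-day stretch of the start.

0.1689

Over the interval, μ = 1.5 × 3 = 4.5 (a 3-day stretch = 3 days).
The seventh arrival falls in the interval iff at least 7 events occur there: P(S_7 ≤ t) = P(N ≥ 7) = 1 − P(N ≤ 6) ≈ 0.1689.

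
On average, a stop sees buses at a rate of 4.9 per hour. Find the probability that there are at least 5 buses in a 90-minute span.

Over the interval, μ = 4.9 × 1.5 = 7.35 (a 90-minute span = 1.5 hours).
P(N ≥ 5) = 1 − P(N ≤ 4) = 1 − Σ_{j=0}^{4} e^(−μ) μ^j/j! ≈ 0.8566.

0.8566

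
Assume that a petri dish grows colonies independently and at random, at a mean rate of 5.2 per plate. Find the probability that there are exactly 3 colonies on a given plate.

0.1293

With mean μ = 5.2 per plate,
P(N = 3) = e^(−μ) μ^3/3! = e^(−5.2) · 5.2^3/6 ≈ 0.1293.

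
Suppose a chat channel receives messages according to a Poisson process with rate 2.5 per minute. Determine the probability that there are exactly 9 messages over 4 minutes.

0.1251

Over the interval, μ = 2.5 × 4 = 10 (4 minutes).
P(N = 9) = e^(−μ) μ^9/9! = e^(−10) · 10^9/362880 ≈ 0.1251.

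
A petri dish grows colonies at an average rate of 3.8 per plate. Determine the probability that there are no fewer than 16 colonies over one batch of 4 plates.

Over the interval, μ = 3.8 × 4 = 15.2 (a batch of 4 plates = 4 plates).
P(N ≥ 16) = 1 − P(N ≤ 15) = 1 − Σ_{j=0}^{15} e^(−μ) μ^j/j! ≈ 0.4524.

0.4524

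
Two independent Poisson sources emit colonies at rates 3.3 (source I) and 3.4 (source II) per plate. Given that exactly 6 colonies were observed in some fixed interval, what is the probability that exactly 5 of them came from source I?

Given the total, each event is independently from source I with probability p = λ_I/(λ_I+λ_II) = 3.3/6.7 ≈ 0.4925.
So K ~ Binomial(6, 3.3/6.7): P(K = 5) = C(6,5) · (3.3/6.7)^5 · (3.4/6.7)^1 ≈ 0.0883.

0.0883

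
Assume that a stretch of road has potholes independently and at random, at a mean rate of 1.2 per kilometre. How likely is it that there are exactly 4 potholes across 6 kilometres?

Over the interval, μ = 1.2 × 6 = 7.2 (6 kilometres).
P(N = 4) = e^(−μ) μ^4/4! = e^(−7.2) · 7.2^4/24 ≈ 0.0836.

0.0836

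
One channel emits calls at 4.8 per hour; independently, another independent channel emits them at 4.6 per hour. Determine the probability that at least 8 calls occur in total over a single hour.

Independent Poisson processes superpose: combined rate λ = 4.8 + 4.6 = 9.4 per hour.
So μ = 9.4.
P(N ≥ 8) = 1 − P(N ≤ 7) ≈ 0.7208.

0.7208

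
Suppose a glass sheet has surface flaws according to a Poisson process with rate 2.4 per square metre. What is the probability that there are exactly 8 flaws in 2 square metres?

Over the interval, μ = 2.4 × 2 = 4.8 (2 square metres).
P(N = 8) = e^(−μ) μ^8/8! = e^(−4.8) · 4.8^8/40320 ≈ 0.0575.

0.0575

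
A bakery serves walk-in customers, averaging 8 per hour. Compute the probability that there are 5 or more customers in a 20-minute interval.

0.1322

Over the interval, μ = 8 × 1/3 ≈ 2.66667 (a 20-minute interval = 1/3 hours).
P(N ≥ 5) = 1 − P(N ≤ 4) = 1 − Σ_{j=0}^{4} e^(−μ) μ^j/j! ≈ 0.1322.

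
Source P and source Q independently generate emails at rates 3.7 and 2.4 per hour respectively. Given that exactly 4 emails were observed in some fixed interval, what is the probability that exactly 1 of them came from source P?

0.1478

Given the total, each event is independently from source P with probability p = λ_P/(λ_P+λ_Q) = 3.7/6.1 ≈ 0.6066.
So K ~ Binomial(4, 3.7/6.1): P(K = 1) = C(4,1) · (3.7/6.1)^1 · (2.4/6.1)^3 ≈ 0.1478.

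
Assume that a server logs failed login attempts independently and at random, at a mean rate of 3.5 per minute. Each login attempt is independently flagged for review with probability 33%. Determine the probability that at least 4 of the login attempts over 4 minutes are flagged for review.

Thinning: the login attempts that are flagged for review themselves form a Poisson process with rate 0.33 × 3.5 = 1.155 per minute.
Over the interval, μ = 1.155 × 4 = 4.62 (4 minutes).
P(N ≥ 4) = 1 − P(N ≤ 3) ≈ 0.6775.

0.6775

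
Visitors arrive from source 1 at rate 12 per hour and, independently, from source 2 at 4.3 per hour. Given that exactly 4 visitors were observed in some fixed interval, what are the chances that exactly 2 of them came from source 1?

0.2263

Given the total, each event is independently from source 1 with probability p = λ_1/(λ_1+λ_2) = 12/16.3 ≈ 0.7362.
So K ~ Binomial(4, 12/16.3): P(K = 2) = C(4,2) · (12/16.3)^2 · (4.3/16.3)^2 ≈ 0.2263.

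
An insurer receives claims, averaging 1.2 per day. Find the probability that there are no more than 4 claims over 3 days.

0.7064

Over the interval, μ = 1.2 × 3 = 3.6 (3 days).
P(N ≤ 4) = Σ_{j=0}^{4} e^(−μ) μ^j/j! ≈ 0.7064.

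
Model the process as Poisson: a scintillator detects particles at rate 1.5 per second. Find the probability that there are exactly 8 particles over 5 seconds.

0.1373

Over the interval, μ = 1.5 × 5 = 7.5 (5 seconds).
P(N = 8) = e^(−μ) μ^8/8! = e^(−7.5) · 7.5^8/40320 ≈ 0.1373.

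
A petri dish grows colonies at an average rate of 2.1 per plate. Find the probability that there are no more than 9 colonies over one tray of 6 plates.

0.1939

Over the interval, μ = 2.1 × 6 = 12.6 (a tray of 6 plates = 6 plates).
P(N ≤ 9) = Σ_{j=0}^{9} e^(−μ) μ^j/j! ≈ 0.1939.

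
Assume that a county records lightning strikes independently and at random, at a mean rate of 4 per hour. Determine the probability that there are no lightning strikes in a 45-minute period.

Over the interval, μ = 4 × 0.75 = 3 (a 45-minute period = 0.75 hours).
P(N = 0) = e^(−μ) μ^0/0! = e^(−3) · 3^0/1 ≈ 0.0498.

0.0498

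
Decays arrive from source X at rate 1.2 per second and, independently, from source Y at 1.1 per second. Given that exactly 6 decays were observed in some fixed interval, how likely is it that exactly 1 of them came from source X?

0.0783

Given the total, each event is independently from source X with probability p = λ_X/(λ_X+λ_Y) = 1.2/2.3 ≈ 0.5217.
So K ~ Binomial(6, 1.2/2.3): P(K = 1) = C(6,1) · (1.2/2.3)^1 · (1.1/2.3)^5 ≈ 0.0783.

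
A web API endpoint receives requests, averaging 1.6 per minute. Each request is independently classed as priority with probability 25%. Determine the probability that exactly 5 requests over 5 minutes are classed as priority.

Thinning: the requests that are classed as priority themselves form a Poisson process with rate 0.25 × 1.6 = 0.4 per minute.
Over the interval, μ = 0.4 × 5 = 2 (5 minutes).
P(N = 5) = e^(−2) · 2^5/5! ≈ 0.0361.

0.0361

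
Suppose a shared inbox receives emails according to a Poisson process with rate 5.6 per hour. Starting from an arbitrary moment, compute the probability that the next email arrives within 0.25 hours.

Inter-arrival times are exponential with rate λ = 5.6 per hour.
P(T ≤ 0.25) = 1 − e^(−λt) = 1 − e^(−5.6 × 0.25) = 1 − e^(−1.4) ≈ 0.7534.

0.7534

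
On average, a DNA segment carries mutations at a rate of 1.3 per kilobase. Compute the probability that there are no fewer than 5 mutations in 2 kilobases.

0.1226

Over the interval, μ = 1.3 × 2 = 2.6 (2 kilobases).
P(N ≥ 5) = 1 − P(N ≤ 4) = 1 − Σ_{j=0}^{4} e^(−μ) μ^j/j! ≈ 0.1226.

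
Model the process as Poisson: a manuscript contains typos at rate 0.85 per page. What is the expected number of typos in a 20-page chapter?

E[N] = λt = 0.85 × 20 = 17 (a 20-page chapter = 20 pages).

17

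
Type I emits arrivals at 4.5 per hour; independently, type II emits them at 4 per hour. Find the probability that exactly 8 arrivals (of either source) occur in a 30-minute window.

Independent Poisson processes superpose: combined rate λ = 4.5 + 4 = 8.5 per hour.
Over the interval, μ = 8.5 × 0.5 = 4.25 (a 30-minute window = 0.5 hours).
P(N = 8) = e^(−4.25) · 4.25^8/8! ≈ 0.0377.

0.0377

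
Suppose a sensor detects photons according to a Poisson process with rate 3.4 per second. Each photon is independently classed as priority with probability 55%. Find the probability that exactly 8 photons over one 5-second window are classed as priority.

Thinning: the photons that are classed as priority themselves form a Poisson process with rate 0.55 × 3.4 = 1.87 per second.
Over the interval, μ = 1.87 × 5 = 9.35 (a 5-second window = 5 seconds).
P(N = 8) = e^(−9.35) · 9.35^8/8! ≈ 0.1260.

0.1260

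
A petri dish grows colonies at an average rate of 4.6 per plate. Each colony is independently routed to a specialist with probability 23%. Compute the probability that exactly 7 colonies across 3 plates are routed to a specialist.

0.0269

Thinning: the colonies that are routed to a specialist themselves form a Poisson process with rate 0.23 × 4.6 = 1.058 per plate.
Over the interval, μ = 1.058 × 3 = 3.174 (3 plates).
P(N = 7) = e^(−3.174) · 3.174^7/7! ≈ 0.0269.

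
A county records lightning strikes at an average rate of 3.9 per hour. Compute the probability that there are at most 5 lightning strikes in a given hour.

With mean μ = 3.9 per hour,
P(N ≤ 5) = Σ_{j=0}^{5} e^(−μ) μ^j/j! ≈ 0.8006.

0.8006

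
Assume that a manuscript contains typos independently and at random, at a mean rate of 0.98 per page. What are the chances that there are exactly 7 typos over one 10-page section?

0.0955

Over the interval, μ = 0.98 × 10 = 9.8 (a 10-page section = 10 pages).
P(N = 7) = e^(−μ) μ^7/7! = e^(−9.8) · 9.8^7/5040 ≈ 0.0955.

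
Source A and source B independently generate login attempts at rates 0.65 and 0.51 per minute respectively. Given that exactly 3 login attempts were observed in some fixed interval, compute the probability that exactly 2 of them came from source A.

Given the total, each event is independently from source A with probability p = λ_A/(λ_A+λ_B) = 0.65/1.16 ≈ 0.5603.
So K ~ Binomial(3, 0.65/1.16): P(K = 2) = C(3,2) · (0.65/1.16)^2 · (0.51/1.16)^1 ≈ 0.4141.

0.4141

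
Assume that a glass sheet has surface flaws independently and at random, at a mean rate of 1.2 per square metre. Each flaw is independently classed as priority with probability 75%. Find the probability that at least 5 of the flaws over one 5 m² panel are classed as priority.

Thinning: the flaws that are classed as priority themselves form a Poisson process with rate 0.75 × 1.2 = 0.9 per square metre.
Over the interval, μ = 0.9 × 5 = 4.5 (a 5 m² panel = 5 square metres).
P(N ≥ 5) = 1 − P(N ≤ 4) ≈ 0.4679.

0.4679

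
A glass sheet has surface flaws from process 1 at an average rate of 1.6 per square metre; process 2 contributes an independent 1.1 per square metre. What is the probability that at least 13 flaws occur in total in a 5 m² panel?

Independent Poisson processes superpose: combined rate λ = 1.6 + 1.1 = 2.7 per square metre.
Over the interval, μ = 2.7 × 5 = 13.5 (a 5 m² panel = 5 square metres).
P(N ≥ 13) = 1 − P(N ≤ 12) ≈ 0.5907.

0.5907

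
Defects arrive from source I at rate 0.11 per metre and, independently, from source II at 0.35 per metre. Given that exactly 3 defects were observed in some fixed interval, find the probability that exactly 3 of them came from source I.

0.0137

Given the total, each event is independently from source I with probability p = λ_I/(λ_I+λ_II) = 0.11/0.46 ≈ 0.2391.
So K ~ Binomial(3, 0.11/0.46): P(K = 3) = C(3,3) · (0.11/0.46)^3 · (0.35/0.46)^0 ≈ 0.0137.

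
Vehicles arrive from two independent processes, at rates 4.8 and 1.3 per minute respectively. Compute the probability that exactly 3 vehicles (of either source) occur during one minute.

Independent Poisson processes superpose: combined rate λ = 4.8 + 1.3 = 6.1 per minute.
So μ = 6.1.
P(N = 3) = e^(−6.1) · 6.1^3/3! ≈ 0.0848.

0.0848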